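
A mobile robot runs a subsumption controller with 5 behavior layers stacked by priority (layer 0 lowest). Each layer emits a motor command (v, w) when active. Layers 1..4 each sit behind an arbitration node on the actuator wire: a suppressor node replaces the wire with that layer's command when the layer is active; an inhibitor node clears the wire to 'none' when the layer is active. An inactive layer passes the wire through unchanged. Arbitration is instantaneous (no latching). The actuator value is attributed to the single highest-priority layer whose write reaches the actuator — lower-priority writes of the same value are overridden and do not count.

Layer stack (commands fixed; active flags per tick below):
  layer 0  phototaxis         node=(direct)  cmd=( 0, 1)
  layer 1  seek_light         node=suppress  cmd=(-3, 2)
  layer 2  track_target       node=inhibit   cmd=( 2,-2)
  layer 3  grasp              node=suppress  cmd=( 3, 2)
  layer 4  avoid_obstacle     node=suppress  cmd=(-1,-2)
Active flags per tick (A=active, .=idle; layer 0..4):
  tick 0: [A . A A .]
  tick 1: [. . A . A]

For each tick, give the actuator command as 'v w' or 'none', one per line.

3 2
-1 -2

tick 0:
  [0] phototaxis on; wire := (0, 1)
  [1] seek_light off; pass (0, 1)
  [2] track_target on (inhibit); wire := none
  [3] grasp on (suppress); wire := (3, 2)
  [4] avoid_obstacle off; pass (3, 2)
  output (3, 2)
tick 1:
  [0] phototaxis off; wire := none
  [1] seek_light off; pass none
  [2] track_target on (inhibit); wire := none
  [3] grasp off; pass none
  [4] avoid_obstacle on (suppress); wire := (-1, -2)
  output (-1, -2)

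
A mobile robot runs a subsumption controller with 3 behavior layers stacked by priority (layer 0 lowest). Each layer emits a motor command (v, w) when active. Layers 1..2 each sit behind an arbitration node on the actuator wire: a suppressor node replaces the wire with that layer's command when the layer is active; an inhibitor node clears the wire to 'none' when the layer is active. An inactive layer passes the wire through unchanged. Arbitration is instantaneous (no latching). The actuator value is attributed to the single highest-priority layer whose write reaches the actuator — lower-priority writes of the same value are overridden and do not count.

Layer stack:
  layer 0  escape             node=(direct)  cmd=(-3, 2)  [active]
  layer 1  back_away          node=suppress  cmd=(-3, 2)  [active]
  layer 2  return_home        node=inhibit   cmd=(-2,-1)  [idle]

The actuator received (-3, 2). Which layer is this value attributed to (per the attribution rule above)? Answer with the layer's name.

back_away

L0 escape: active, feeds wire = (-3, 2)
L1 back_away: active, suppressor → wire = (-3, 2)
L2 return_home: idle → wire stays (-3, 2)
actuator = (-3, 2)
last writer: layer 1 = back_away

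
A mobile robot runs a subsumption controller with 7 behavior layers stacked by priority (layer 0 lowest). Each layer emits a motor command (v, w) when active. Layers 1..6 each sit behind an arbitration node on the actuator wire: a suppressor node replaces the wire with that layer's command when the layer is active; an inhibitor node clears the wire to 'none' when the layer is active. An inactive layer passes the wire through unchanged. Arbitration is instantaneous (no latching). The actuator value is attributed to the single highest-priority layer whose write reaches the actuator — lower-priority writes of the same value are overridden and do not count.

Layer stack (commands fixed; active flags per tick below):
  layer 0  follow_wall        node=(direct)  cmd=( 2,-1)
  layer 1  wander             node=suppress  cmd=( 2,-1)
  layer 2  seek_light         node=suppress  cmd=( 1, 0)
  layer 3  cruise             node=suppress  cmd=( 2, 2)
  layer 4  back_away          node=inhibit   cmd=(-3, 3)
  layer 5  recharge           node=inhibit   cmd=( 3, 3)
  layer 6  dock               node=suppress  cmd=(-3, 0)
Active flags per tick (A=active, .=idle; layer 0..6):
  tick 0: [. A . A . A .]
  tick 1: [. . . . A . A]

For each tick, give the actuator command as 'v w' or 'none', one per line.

none
-3 0

tick 0:
  [0] follow_wall off; wire := none
  [1] wander on (suppress); wire := (2, -1)
  [2] seek_light off; pass (2, -1)
  [3] cruise on (suppress); wire := (2, 2)
  [4] back_away off; pass (2, 2)
  [5] recharge on (inhibit); wire := none
  [6] dock off; pass none
  output none
tick 1:
  [0] follow_wall off; wire := none
  [1] wander off; pass none
  [2] seek_light off; pass none
  [3] cruise off; pass none
  [4] back_away on (inhibit); wire := none
  [5] recharge off; pass none
  [6] dock on (suppress); wire := (-3, 0)
  output (-3, 0)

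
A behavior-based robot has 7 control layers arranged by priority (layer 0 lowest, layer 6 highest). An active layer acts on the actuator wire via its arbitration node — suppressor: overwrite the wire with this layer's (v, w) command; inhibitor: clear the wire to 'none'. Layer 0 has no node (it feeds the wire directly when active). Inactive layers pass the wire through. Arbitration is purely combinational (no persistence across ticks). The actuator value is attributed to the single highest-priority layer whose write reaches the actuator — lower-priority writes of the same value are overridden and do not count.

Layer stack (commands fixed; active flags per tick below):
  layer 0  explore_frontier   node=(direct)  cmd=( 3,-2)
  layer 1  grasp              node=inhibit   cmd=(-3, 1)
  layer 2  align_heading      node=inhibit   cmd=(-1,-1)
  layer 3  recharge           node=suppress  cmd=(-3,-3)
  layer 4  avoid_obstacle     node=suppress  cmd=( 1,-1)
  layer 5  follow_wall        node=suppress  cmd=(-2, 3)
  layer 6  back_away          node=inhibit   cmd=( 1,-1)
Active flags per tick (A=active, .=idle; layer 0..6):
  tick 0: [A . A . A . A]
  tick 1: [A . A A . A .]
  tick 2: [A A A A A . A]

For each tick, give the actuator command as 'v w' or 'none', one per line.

tick 0:
  L0 explore_frontier: active, feeds wire = (3, -2)
  L1 grasp: idle → wire stays (3, -2)
  L2 align_heading: active, inhibitor → wire = none
  L3 recharge: idle → wire stays none
  L4 avoid_obstacle: active, suppressor → wire = (1, -1)
  L5 follow_wall: idle → wire stays (1, -1)
  L6 back_away: active, inhibitor → wire = none
  actuator = none
tick 1:
  L0 explore_frontier: active, feeds wire = (3, -2)
  L1 grasp: idle → wire stays (3, -2)
  L2 align_heading: active, inhibitor → wire = none
  L3 recharge: active, suppressor → wire = (-3, -3)
  L4 avoid_obstacle: idle → wire stays (-3, -3)
  L5 follow_wall: active, suppressor → wire = (-2, 3)
  L6 back_away: idle → wire stays (-2, 3)
  actuator = (-2, 3)
tick 2:
  L0 explore_frontier: active, feeds wire = (3, -2)
  L1 grasp: active, inhibitor → wire = none
  L2 align_heading: active, inhibitor → wire = none
  L3 recharge: active, suppressor → wire = (-3, -3)
  L4 avoid_obstacle: active, suppressor → wire = (1, -1)
  L5 follow_wall: idle → wire stays (1, -1)
  L6 back_away: active, inhibitor → wire = none
  actuator = none

none
-2 3
none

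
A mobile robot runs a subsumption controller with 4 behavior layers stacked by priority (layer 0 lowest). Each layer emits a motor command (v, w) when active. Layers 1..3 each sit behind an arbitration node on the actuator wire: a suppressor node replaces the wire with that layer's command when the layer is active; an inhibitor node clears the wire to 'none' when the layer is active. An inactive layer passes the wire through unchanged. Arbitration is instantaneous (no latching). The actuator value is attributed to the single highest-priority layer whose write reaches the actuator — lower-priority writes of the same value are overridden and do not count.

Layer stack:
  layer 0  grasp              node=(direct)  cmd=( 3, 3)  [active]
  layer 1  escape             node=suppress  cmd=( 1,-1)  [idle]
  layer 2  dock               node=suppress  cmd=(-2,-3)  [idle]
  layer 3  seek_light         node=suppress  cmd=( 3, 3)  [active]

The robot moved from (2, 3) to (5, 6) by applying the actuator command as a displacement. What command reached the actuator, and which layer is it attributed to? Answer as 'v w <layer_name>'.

displacement = (5, 6) − (2, 3) = (3, 3)
[0] grasp on; wire := (3, 3)
[1] escape off; pass (3, 3)
[2] dock off; pass (3, 3)
[3] seek_light on (suppress); wire := (3, 3)
output (3, 3) — from layer 3 (seek_light)

3 3 seek_light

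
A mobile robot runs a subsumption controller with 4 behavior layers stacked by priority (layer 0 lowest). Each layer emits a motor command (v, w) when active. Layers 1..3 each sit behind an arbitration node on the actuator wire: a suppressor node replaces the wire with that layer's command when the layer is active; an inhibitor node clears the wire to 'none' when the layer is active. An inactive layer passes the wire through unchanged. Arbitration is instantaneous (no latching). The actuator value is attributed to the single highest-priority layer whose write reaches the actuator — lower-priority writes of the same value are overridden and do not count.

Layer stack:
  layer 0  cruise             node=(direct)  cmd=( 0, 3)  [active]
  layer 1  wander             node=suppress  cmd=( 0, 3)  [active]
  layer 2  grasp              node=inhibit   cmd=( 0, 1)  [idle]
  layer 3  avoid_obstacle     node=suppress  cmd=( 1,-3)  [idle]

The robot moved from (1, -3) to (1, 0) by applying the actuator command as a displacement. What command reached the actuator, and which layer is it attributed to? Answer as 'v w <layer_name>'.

0 3 wander

displacement = (1, 0) − (1, -3) = (0, 3)
layer 0 (cruise) active — direct: (0, 3)
layer 1 (wander) active — suppresses: (0, 3)
layer 2 (grasp) idle — unchanged: (0, 3)
layer 3 (avoid_obstacle) idle — unchanged: (0, 3)
→ actuator (0, 3) — from layer 1 (wander)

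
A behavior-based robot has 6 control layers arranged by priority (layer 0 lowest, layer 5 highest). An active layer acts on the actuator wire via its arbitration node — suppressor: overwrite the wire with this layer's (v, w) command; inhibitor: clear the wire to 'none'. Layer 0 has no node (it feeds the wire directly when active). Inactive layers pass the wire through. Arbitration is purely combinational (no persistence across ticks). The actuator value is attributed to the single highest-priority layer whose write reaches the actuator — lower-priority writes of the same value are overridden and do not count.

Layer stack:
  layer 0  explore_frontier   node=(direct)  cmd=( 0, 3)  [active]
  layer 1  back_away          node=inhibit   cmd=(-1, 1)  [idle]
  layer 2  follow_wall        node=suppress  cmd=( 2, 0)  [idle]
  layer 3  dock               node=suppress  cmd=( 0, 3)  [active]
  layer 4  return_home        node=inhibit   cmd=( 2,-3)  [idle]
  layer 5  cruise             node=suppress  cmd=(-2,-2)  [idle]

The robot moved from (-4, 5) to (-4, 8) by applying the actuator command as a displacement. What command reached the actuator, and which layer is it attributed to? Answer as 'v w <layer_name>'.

0 3 dock

displacement = (-4, 8) − (-4, 5) = (0, 3)
layer 0 (explore_frontier) active — direct: (0, 3)
layer 1 (back_away) idle — unchanged: (0, 3)
layer 2 (follow_wall) idle — unchanged: (0, 3)
layer 3 (dock) active — suppresses: (0, 3)
layer 4 (return_home) idle — unchanged: (0, 3)
layer 5 (cruise) idle — unchanged: (0, 3)
→ actuator (0, 3) — from layer 3 (dock)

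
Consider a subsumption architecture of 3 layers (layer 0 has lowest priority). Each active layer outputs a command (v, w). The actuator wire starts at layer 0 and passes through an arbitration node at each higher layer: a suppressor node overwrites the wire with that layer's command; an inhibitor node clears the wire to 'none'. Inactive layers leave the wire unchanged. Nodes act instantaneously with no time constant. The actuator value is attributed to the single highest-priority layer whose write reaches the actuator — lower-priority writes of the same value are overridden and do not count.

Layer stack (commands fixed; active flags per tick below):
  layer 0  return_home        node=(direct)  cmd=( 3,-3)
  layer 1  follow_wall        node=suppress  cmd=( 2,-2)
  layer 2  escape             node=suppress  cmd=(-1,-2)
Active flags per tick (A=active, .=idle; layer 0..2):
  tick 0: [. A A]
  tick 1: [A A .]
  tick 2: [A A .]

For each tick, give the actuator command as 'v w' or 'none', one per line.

tick 0:
  layer 0 (return_home) idle — none
  layer 1 (follow_wall) active — suppresses: (2, -2)
  layer 2 (escape) active — suppresses: (-1, -2)
  → actuator (-1, -2)
tick 1:
  layer 0 (return_home) active — direct: (3, -3)
  layer 1 (follow_wall) active — suppresses: (2, -2)
  layer 2 (escape) idle — unchanged: (2, -2)
  → actuator (2, -2)
tick 2:
  layer 0 (return_home) active — direct: (3, -3)
  layer 1 (follow_wall) active — suppresses: (2, -2)
  layer 2 (escape) idle — unchanged: (2, -2)
  → actuator (2, -2)

-1 -2
2 -2
2 -2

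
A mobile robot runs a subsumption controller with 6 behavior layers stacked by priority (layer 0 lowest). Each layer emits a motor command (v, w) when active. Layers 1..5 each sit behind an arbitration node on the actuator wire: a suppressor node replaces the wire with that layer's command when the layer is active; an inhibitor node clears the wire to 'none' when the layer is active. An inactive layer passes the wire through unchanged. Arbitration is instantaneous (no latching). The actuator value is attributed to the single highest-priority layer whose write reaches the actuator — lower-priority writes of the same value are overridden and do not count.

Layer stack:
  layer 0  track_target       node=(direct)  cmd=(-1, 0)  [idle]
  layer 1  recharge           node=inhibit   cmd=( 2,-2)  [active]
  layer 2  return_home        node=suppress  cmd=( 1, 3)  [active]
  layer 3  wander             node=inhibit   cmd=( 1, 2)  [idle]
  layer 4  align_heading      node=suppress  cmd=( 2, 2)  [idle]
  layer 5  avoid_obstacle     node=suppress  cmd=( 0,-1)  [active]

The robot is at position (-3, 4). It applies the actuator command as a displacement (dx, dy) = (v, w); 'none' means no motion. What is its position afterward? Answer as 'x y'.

-3 3

layer 0 (track_target) idle — none
layer 1 (recharge) active — inhibits: none
layer 2 (return_home) active — suppresses: (1, 3)
layer 3 (wander) idle — unchanged: (1, 3)
layer 4 (align_heading) idle — unchanged: (1, 3)
layer 5 (avoid_obstacle) active — suppresses: (0, -1)
→ actuator (0, -1)
position: (-3, 4) + (0, -1) = (-3, 3)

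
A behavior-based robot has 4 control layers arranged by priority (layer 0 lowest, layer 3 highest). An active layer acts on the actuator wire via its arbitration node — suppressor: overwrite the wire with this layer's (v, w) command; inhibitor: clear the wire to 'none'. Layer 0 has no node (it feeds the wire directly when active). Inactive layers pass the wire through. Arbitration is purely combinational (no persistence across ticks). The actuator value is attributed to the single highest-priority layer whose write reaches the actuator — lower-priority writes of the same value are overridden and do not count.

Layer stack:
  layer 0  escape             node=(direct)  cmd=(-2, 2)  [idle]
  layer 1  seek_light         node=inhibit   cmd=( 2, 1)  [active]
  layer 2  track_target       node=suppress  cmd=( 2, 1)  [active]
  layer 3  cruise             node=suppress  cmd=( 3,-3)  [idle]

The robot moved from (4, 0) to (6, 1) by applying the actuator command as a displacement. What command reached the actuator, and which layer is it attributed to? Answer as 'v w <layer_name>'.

displacement = (6, 1) − (4, 0) = (2, 1)
[0] escape off; wire := none
[1] seek_light on (inhibit); wire := none
[2] track_target on (suppress); wire := (2, 1)
[3] cruise off; pass (2, 1)
output (2, 1) — from layer 2 (track_target)

2 1 track_target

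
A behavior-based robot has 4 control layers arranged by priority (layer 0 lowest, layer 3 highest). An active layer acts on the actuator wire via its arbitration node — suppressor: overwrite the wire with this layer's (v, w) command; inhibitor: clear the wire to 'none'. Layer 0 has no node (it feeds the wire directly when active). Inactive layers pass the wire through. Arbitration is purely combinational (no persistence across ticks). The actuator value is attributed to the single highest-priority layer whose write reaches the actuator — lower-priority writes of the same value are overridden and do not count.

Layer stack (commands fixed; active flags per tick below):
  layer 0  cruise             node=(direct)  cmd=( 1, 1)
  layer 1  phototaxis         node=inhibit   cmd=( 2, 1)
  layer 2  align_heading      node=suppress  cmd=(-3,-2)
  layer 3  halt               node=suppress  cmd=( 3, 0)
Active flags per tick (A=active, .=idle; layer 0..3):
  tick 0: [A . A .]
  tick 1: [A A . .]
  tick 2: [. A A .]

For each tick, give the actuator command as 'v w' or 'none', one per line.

tick 0:
  L0 cruise: active, feeds wire = (1, 1)
  L1 phototaxis: idle → wire stays (1, 1)
  L2 align_heading: active, suppressor → wire = (-3, -2)
  L3 halt: idle → wire stays (-3, -2)
  actuator = (-3, -2)
tick 1:
  L0 cruise: active, feeds wire = (1, 1)
  L1 phototaxis: active, inhibitor → wire = none
  L2 align_heading: idle → wire stays none
  L3 halt: idle → wire stays none
  actuator = none
tick 2:
  L0 cruise: idle → wire = none
  L1 phototaxis: active, inhibitor → wire = none
  L2 align_heading: active, suppressor → wire = (-3, -2)
  L3 halt: idle → wire stays (-3, -2)
  actuator = (-3, -2)

-3 -2
none
-3 -2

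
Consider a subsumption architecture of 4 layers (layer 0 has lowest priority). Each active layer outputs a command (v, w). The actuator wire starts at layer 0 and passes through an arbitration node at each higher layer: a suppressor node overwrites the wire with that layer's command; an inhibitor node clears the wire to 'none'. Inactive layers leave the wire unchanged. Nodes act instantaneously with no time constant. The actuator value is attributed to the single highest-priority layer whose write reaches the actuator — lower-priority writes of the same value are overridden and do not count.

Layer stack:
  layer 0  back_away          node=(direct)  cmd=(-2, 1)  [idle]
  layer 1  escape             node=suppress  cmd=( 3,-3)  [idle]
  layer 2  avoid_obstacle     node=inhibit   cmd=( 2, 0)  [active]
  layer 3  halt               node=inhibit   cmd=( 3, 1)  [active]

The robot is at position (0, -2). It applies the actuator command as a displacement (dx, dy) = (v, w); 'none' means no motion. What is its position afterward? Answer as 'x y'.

[0] back_away off; wire := none
[1] escape off; pass none
[2] avoid_obstacle on (inhibit); wire := none
[3] halt on (inhibit); wire := none
output none
position: (0, -2) + none = (0, -2)

0 -2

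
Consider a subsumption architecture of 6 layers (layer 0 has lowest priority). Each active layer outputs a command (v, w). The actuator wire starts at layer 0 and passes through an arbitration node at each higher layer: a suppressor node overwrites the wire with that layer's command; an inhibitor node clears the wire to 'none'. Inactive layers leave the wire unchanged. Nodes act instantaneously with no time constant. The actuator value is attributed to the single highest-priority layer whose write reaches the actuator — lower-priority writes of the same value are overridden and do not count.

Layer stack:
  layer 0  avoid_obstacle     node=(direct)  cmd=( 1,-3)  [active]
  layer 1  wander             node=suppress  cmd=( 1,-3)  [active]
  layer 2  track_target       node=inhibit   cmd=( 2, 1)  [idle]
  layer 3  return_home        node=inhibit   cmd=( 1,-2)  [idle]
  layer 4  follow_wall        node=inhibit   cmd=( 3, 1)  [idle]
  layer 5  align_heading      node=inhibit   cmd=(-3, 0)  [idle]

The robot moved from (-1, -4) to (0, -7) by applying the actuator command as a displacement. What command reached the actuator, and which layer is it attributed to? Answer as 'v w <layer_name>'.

displacement = (0, -7) − (-1, -4) = (1, -3)
L0 avoid_obstacle: active, feeds wire = (1, -3)
L1 wander: active, suppressor → wire = (1, -3)
L2 track_target: idle → wire stays (1, -3)
L3 return_home: idle → wire stays (1, -3)
L4 follow_wall: idle → wire stays (1, -3)
L5 align_heading: idle → wire stays (1, -3)
actuator = (1, -3) — from layer 1 (wander)

1 -3 wander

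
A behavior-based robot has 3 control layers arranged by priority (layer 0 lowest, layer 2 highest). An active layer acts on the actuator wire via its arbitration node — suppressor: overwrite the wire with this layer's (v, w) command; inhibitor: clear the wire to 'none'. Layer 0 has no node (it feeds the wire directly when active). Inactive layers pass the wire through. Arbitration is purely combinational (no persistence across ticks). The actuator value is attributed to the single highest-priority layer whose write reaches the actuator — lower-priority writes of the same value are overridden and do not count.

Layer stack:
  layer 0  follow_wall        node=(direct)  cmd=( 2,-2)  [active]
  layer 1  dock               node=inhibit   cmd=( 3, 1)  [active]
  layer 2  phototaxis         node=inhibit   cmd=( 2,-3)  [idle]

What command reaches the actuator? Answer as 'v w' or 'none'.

L0 follow_wall: active, feeds wire = (2, -2)
L1 dock: active, inhibitor → wire = none
L2 phototaxis: idle → wire stays none
actuator = none

none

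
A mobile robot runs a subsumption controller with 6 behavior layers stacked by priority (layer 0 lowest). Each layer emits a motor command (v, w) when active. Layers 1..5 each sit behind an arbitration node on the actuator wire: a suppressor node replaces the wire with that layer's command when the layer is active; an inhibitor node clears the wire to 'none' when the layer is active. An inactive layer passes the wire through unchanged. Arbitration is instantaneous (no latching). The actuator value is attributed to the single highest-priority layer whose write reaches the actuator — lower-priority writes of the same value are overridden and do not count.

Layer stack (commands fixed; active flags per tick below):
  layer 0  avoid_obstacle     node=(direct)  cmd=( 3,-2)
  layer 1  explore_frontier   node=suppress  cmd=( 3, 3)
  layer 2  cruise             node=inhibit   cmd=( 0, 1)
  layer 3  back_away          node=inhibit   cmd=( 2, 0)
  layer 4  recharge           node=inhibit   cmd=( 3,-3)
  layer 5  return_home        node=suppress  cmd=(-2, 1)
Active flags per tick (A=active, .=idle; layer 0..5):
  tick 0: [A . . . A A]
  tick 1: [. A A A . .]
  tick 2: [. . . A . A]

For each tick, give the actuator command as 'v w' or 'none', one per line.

tick 0:
  layer 0 (avoid_obstacle) active — direct: (3, -2)
  layer 1 (explore_frontier) idle — unchanged: (3, -2)
  layer 2 (cruise) idle — unchanged: (3, -2)
  layer 3 (back_away) idle — unchanged: (3, -2)
  layer 4 (recharge) active — inhibits: none
  layer 5 (return_home) active — suppresses: (-2, 1)
  → actuator (-2, 1)
tick 1:
  layer 0 (avoid_obstacle) idle — none
  layer 1 (explore_frontier) active — suppresses: (3, 3)
  layer 2 (cruise) active — inhibits: none
  layer 3 (back_away) active — inhibits: none
  layer 4 (recharge) idle — unchanged: none
  layer 5 (return_home) idle — unchanged: none
  → actuator none
tick 2:
  layer 0 (avoid_obstacle) idle — none
  layer 1 (explore_frontier) idle — unchanged: none
  layer 2 (cruise) idle — unchanged: none
  layer 3 (back_away) active — inhibits: none
  layer 4 (recharge) idle — unchanged: none
  layer 5 (return_home) active — suppresses: (-2, 1)
  → actuator (-2, 1)

-2 1
none
-2 1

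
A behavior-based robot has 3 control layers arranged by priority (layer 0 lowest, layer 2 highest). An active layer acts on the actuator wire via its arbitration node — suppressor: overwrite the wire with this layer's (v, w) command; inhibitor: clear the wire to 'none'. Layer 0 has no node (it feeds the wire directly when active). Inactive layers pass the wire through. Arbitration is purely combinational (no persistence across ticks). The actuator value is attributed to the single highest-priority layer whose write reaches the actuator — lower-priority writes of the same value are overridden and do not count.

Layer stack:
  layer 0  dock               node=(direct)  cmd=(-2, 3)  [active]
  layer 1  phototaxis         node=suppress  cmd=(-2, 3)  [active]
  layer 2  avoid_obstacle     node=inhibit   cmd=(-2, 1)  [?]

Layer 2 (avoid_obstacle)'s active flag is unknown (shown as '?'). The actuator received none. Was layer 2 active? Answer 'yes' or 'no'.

If layer 2 is active=yes:
  actuator would be none
If layer 2 is active=no:
  actuator would be (-2, 3)
Observed none, so layer 2 was active.

yes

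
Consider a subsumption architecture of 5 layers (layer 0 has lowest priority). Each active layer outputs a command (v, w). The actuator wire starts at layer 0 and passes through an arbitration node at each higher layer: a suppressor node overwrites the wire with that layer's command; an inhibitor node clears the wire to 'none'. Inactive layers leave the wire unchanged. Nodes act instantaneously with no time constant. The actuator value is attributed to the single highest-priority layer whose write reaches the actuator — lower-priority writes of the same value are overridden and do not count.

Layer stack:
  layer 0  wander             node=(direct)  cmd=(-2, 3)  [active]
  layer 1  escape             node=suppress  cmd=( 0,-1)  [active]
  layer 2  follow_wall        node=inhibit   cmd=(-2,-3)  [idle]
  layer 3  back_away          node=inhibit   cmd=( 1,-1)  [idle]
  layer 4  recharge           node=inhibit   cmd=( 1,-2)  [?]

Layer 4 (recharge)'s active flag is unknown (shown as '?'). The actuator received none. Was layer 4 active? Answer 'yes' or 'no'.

yes

If layer 4 is active=yes:
  actuator would be none
If layer 4 is active=no:
  actuator would be (0, -1)
Observed none, so layer 4 was active.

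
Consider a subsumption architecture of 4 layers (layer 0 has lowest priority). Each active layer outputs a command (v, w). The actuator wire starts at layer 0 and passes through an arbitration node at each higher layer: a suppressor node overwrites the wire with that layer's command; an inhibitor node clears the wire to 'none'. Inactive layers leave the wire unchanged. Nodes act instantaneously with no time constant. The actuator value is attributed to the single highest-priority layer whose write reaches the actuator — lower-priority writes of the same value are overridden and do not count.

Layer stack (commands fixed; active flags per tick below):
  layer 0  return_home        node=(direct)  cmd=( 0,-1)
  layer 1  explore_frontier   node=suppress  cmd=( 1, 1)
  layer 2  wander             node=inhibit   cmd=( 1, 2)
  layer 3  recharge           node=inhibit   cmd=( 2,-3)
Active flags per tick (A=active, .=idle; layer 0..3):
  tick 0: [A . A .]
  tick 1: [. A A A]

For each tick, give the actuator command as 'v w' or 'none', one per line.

none
none

tick 0:
  [0] return_home on; wire := (0, -1)
  [1] explore_frontier off; pass (0, -1)
  [2] wander on (inhibit); wire := none
  [3] recharge off; pass none
  output none
tick 1:
  [0] return_home off; wire := none
  [1] explore_frontier on (suppress); wire := (1, 1)
  [2] wander on (inhibit); wire := none
  [3] recharge on (inhibit); wire := none
  output none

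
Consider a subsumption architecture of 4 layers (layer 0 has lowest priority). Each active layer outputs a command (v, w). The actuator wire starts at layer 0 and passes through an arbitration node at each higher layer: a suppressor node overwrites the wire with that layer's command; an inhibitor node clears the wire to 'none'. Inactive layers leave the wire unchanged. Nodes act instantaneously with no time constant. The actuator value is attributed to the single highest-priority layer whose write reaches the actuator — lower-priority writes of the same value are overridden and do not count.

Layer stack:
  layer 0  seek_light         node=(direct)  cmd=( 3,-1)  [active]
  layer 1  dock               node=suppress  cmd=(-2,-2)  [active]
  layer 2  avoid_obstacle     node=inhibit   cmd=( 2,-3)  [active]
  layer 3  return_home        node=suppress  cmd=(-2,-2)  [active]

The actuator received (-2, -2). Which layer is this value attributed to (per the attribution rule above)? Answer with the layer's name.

return_home

[0] seek_light on; wire := (3, -1)
[1] dock on (suppress); wire := (-2, -2)
[2] avoid_obstacle on (inhibit); wire := none
[3] return_home on (suppress); wire := (-2, -2)
output (-2, -2)
last writer: layer 3 = return_home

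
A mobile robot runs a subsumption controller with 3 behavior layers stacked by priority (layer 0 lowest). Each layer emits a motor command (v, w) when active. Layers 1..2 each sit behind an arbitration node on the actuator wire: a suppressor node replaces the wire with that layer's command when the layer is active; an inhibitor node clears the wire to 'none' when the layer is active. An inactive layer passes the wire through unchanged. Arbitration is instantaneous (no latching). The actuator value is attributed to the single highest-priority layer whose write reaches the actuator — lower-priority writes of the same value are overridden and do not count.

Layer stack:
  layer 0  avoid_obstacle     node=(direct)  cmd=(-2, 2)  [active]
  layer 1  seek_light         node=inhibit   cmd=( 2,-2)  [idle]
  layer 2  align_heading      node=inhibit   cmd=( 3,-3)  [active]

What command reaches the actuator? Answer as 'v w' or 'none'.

none

[0] avoid_obstacle on; wire := (-2, 2)
[1] seek_light off; pass (-2, 2)
[2] align_heading on (inhibit); wire := none
output none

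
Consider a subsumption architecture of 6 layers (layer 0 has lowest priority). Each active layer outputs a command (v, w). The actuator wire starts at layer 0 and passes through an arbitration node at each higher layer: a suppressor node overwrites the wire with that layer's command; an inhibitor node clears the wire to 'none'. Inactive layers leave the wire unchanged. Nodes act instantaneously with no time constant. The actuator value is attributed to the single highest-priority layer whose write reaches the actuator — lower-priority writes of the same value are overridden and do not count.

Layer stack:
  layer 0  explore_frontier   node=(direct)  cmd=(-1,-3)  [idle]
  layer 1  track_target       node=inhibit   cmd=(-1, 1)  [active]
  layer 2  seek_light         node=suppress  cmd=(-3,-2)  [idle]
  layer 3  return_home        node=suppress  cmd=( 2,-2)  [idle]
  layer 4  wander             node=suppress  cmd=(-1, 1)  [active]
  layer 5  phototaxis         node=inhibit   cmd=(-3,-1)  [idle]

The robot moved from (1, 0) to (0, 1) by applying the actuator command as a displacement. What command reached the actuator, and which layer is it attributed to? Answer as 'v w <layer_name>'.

displacement = (0, 1) − (1, 0) = (-1, 1)
L0 explore_frontier: idle → wire = none
L1 track_target: active, inhibitor → wire = none
L2 seek_light: idle → wire stays none
L3 return_home: idle → wire stays none
L4 wander: active, suppressor → wire = (-1, 1)
L5 phototaxis: idle → wire stays (-1, 1)
actuator = (-1, 1) — from layer 4 (wander)

-1 1 wander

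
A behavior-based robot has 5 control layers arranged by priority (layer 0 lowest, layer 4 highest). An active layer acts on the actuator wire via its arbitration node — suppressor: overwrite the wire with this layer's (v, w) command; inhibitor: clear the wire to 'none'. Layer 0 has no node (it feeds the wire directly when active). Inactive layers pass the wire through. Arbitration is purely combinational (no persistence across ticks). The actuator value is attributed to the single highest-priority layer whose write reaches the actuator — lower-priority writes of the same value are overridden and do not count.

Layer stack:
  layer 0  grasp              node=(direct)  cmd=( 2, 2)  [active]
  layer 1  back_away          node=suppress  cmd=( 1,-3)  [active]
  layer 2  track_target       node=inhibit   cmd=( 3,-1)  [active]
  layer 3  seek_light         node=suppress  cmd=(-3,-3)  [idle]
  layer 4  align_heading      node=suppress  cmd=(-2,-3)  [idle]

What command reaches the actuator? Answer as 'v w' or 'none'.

none

L0 grasp: active, feeds wire = (2, 2)
L1 back_away: active, suppressor → wire = (1, -3)
L2 track_target: active, inhibitor → wire = none
L3 seek_light: idle → wire stays none
L4 align_heading: idle → wire stays none
actuator = none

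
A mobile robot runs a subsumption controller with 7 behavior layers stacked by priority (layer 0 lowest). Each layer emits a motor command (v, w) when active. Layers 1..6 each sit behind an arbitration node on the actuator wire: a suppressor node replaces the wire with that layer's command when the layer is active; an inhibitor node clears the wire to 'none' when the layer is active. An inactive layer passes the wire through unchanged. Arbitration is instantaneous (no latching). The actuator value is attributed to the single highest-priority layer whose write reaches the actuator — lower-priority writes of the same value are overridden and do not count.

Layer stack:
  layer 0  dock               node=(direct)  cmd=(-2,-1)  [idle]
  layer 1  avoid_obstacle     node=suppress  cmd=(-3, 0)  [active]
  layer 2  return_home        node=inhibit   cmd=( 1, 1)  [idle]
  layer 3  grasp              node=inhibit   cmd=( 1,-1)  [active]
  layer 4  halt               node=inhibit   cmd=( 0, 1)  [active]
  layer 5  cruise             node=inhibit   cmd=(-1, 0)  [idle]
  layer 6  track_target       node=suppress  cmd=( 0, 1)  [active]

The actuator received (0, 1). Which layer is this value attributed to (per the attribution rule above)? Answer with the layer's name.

track_target

L0 dock: idle → wire = none
L1 avoid_obstacle: active, suppressor → wire = (-3, 0)
L2 return_home: idle → wire stays (-3, 0)
L3 grasp: active, inhibitor → wire = none
L4 halt: active, inhibitor → wire = none
L5 cruise: idle → wire stays none
L6 track_target: active, suppressor → wire = (0, 1)
actuator = (0, 1)
last writer: layer 6 = track_target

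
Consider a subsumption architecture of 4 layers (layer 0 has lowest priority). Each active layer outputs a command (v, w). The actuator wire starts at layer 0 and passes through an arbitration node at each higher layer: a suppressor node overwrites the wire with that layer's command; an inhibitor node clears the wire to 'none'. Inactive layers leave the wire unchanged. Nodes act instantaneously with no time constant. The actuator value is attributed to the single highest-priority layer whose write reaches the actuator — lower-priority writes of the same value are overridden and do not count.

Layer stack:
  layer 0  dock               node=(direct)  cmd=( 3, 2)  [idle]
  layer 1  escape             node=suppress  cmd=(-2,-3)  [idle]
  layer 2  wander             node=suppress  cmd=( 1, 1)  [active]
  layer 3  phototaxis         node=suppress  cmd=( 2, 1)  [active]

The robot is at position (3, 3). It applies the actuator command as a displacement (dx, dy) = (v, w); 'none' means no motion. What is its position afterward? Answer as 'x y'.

L0 dock: idle → wire = none
L1 escape: idle → wire stays none
L2 wander: active, suppressor → wire = (1, 1)
L3 phototaxis: active, suppressor → wire = (2, 1)
actuator = (2, 1)
position: (3, 3) + (2, 1) = (5, 4)

5 4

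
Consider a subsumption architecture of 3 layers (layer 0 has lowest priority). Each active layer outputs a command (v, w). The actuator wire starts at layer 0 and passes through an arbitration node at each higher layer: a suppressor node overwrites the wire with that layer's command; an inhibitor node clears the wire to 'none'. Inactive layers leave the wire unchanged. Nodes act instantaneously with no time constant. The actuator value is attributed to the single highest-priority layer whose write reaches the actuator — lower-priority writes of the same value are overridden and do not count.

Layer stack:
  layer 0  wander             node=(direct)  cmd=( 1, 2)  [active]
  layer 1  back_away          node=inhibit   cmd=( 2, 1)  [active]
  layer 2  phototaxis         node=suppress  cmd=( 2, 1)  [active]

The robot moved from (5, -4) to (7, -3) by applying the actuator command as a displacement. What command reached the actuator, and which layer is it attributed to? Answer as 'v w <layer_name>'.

displacement = (7, -3) − (5, -4) = (2, 1)
L0 wander: active, feeds wire = (1, 2)
L1 back_away: active, inhibitor → wire = none
L2 phototaxis: active, suppressor → wire = (2, 1)
actuator = (2, 1) — from layer 2 (phototaxis)

2 1 phototaxis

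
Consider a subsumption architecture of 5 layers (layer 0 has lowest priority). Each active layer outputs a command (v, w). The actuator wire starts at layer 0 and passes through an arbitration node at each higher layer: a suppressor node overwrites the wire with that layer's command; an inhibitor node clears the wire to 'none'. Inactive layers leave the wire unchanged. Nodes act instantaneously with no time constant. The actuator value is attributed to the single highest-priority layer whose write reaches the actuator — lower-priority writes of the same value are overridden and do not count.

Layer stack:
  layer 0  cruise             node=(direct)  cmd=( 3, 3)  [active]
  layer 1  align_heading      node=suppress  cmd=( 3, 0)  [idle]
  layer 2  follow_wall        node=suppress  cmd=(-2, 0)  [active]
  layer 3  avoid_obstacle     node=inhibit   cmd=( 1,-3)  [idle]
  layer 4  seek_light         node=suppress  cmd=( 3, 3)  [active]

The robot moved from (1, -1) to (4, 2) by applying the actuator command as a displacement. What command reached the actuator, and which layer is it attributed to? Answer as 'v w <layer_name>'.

displacement = (4, 2) − (1, -1) = (3, 3)
[0] cruise on; wire := (3, 3)
[1] align_heading off; pass (3, 3)
[2] follow_wall on (suppress); wire := (-2, 0)
[3] avoid_obstacle off; pass (-2, 0)
[4] seek_light on (suppress); wire := (3, 3)
output (3, 3) — from layer 4 (seek_light)

3 3 seek_light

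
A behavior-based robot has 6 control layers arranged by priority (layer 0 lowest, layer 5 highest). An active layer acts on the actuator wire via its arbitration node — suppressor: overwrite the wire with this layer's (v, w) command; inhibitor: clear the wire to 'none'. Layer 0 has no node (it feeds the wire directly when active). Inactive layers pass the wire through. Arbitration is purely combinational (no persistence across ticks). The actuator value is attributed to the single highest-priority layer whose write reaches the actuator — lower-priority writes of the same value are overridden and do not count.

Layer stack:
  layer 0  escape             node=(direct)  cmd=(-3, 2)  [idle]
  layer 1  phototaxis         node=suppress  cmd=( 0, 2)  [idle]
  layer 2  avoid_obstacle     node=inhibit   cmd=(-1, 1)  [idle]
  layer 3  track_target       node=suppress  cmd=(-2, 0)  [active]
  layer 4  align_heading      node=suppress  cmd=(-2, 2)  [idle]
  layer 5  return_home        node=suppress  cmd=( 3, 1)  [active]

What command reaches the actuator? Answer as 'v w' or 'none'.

layer 0 (escape) idle — none
layer 1 (phototaxis) idle — unchanged: none
layer 2 (avoid_obstacle) idle — unchanged: none
layer 3 (track_target) active — suppresses: (-2, 0)
layer 4 (align_heading) idle — unchanged: (-2, 0)
layer 5 (return_home) active — suppresses: (3, 1)
→ actuator (3, 1)

3 1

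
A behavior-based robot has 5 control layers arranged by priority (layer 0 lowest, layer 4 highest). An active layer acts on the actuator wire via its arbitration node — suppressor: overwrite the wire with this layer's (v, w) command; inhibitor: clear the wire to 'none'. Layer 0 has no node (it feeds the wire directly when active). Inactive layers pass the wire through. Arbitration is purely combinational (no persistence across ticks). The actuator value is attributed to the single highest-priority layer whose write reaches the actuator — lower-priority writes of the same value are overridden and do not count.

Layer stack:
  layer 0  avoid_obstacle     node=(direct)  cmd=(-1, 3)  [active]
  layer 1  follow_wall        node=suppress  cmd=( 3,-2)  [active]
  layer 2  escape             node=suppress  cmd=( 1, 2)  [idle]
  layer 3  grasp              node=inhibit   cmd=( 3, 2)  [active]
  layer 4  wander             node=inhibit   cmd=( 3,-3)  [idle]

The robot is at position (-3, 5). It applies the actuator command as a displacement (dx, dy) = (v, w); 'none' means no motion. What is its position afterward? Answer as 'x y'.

[0] avoid_obstacle on; wire := (-1, 3)
[1] follow_wall on (suppress); wire := (3, -2)
[2] escape off; pass (3, -2)
[3] grasp on (inhibit); wire := none
[4] wander off; pass none
output none
position: (-3, 5) + none = (-3, 5)

-3 5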